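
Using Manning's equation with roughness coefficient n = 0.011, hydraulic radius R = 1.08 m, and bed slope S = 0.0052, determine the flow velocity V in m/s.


Manning's equation gives V = (1/n) * R^(2/3) * S^(1/2).
First, compute R^(2/3) = 1.08^(2/3) = 1.0526.
Next, S^(1/2) = 0.0052^(1/2) = 0.072111.
Then 1/n = 1/0.011 = 90.91.
V = 90.91 * 1.0526 * 0.072111 = 6.9007 m/s.

6.9007


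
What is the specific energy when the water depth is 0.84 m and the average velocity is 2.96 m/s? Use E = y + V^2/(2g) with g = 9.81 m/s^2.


Specific energy E = y + V^2/(2g).
Velocity head = V^2/(2g) = 2.96^2 / (2*9.81) = 8.7616 / 19.62 = 0.4466 m.
E = 0.84 + 0.4466 = 1.2866 m.

1.2866


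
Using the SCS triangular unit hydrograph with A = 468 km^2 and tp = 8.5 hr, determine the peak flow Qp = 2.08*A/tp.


SCS formula: Qp = 2.08 * A / tp.
Qp = 2.08 * 468 / 8.5
   = 973.44 / 8.5
   = 114.52 m^3/s per cm.

114.52


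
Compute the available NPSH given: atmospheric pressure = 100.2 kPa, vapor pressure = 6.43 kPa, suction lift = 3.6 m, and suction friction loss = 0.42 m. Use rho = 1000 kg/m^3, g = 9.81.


NPSHa = p_atm/(rho*g) - z_s - hf_s - p_vap/(rho*g).
p_atm/(rho*g) = 100.2*1000 / (1000*9.81) = 10.214 m.
p_vap/(rho*g) = 6.43*1000 / (1000*9.81) = 0.655 m.
NPSHa = 10.214 - 3.6 - 0.42 - 0.655
      = 5.54 m.

5.54


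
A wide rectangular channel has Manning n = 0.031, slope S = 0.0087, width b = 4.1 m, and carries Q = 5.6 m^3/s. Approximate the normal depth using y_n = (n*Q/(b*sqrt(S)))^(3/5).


We use the wide-channel approximation y_n = (n*Q/(b*sqrt(S)))^(3/5).
sqrt(S) = sqrt(0.0087) = 0.093274.
Numerator: n*Q = 0.031 * 5.6 = 0.1736.
Denominator: b*sqrt(S) = 4.1 * 0.093274 = 0.382423.
arg = 0.4539.
y_n = 0.4539^(3/5) = 0.6226 m.

0.6226


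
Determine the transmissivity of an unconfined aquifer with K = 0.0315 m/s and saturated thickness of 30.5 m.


Transmissivity is defined as T = K * h.
T = 0.0315 * 30.5
  = 0.9607 m^2/s.

0.9607


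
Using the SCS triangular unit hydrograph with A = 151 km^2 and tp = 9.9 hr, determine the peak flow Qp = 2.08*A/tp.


SCS formula: Qp = 2.08 * A / tp.
Qp = 2.08 * 151 / 9.9
   = 314.08 / 9.9
   = 31.73 m^3/s per cm.

31.73


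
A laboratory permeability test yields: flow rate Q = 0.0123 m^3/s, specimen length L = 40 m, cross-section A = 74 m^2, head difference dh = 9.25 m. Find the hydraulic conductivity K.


From K = Q*L / (A*dh):
Numerator: Q*L = 0.0123 * 40 = 0.492.
Denominator: A*dh = 74 * 9.25 = 684.5.
K = 0.492 / 684.5 = 0.000719 m/s.

0.000719


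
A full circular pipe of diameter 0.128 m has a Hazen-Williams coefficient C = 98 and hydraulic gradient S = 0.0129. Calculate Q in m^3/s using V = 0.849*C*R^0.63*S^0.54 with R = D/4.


For a full circular pipe, R = D/4 = 0.128/4 = 0.032 m.
V = 0.849 * 98 * 0.032^0.63 * 0.0129^0.54
  = 0.849 * 98 * 0.114352 * 0.095437
  = 0.908 m/s.
Pipe area A = pi*D^2/4 = pi*0.128^2/4 = 0.0129 m^2.
Q = A * V = 0.0129 * 0.908 = 0.0117 m^3/s.

0.0117


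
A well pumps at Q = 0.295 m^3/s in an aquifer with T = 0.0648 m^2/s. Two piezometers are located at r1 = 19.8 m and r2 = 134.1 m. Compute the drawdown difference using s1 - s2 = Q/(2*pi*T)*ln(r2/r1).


Thiem equation: s1 - s2 = Q/(2*pi*T) * ln(r2/r1).
ln(r2/r1) = ln(134.1/19.8) = 1.9129.
Q/(2*pi*T) = 0.295 / (2*pi*0.0648) = 0.295 / 0.4072 = 0.7245.
s1 - s2 = 0.7245 * 1.9129 = 1.386 m.

1.386


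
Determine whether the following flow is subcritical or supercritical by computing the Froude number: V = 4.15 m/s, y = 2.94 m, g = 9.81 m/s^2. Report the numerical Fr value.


The Froude number is defined as Fr = V / sqrt(g*y).
g*y = 9.81 * 2.94 = 28.8414.
sqrt(g*y) = sqrt(28.8414) = 5.3704.
Fr = 4.15 / 5.3704 = 0.7728.
Since Fr < 1, the flow is subcritical.

0.7728


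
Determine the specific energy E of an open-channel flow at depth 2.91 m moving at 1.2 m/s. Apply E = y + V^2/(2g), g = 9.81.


Specific energy E = y + V^2/(2g).
Velocity head = V^2/(2g) = 1.2^2 / (2*9.81) = 1.44 / 19.62 = 0.0734 m.
E = 2.91 + 0.0734 = 2.9834 m.

2.9834


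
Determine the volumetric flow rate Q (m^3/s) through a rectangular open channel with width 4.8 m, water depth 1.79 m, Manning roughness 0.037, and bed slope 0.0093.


For a rectangular channel, the cross-sectional area A = b * y = 4.8 * 1.79 = 8.59 m^2.
The wetted perimeter P = b + 2y = 4.8 + 2*1.79 = 8.38 m.
Hydraulic radius R = A/P = 8.59/8.38 = 1.0253 m.
Velocity V = (1/n)*R^(2/3)*S^(1/2) = (1/0.037)*1.0253^(2/3)*0.0093^(1/2) = 2.6502 m/s.
Discharge Q = A * V = 8.59 * 2.6502 = 22.77 m^3/s.

22.77


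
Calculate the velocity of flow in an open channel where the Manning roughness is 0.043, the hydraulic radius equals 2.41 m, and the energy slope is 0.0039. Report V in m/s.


Manning's equation gives V = (1/n) * R^(2/3) * S^(1/2).
First, compute R^(2/3) = 2.41^(2/3) = 1.7975.
Next, S^(1/2) = 0.0039^(1/2) = 0.06245.
Then 1/n = 1/0.043 = 23.26.
V = 23.26 * 1.7975 * 0.06245 = 2.6106 m/s.

2.6106


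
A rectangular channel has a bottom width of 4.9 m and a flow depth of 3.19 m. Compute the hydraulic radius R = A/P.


For a rectangular section:
Flow area A = b * y = 4.9 * 3.19 = 15.63 m^2.
Wetted perimeter P = b + 2y = 4.9 + 2*3.19 = 11.28 m.
Hydraulic radius R = A/P = 15.63 / 11.28 = 1.3857 m.

1.3857


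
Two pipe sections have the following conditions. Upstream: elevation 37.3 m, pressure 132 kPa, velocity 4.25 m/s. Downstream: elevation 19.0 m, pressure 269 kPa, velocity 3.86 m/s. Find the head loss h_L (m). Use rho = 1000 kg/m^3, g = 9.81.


Total head at each section: H = z + p/(rho*g) + V^2/(2g).
H1 = 37.3 + 132*1000/(1000*9.81) + 4.25^2/(2*9.81)
   = 37.3 + 13.456 + 0.9206
   = 51.676 m.
H2 = 19.0 + 269*1000/(1000*9.81) + 3.86^2/(2*9.81)
   = 19.0 + 27.421 + 0.7594
   = 47.18 m.
h_L = H1 - H2 = 51.676 - 47.18 = 4.496 m.

4.496


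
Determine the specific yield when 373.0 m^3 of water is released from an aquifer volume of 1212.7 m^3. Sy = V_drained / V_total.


Specific yield Sy = Volume drained / Total volume.
Sy = 373.0 / 1212.7
   = 0.3076.

0.3076


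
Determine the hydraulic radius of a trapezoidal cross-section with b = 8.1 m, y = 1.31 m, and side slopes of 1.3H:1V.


For a trapezoidal section with side slope z:
A = (b + z*y)*y = (8.1 + 1.3*1.31)*1.31 = 12.842 m^2.
P = b + 2*y*sqrt(1 + z^2) = 8.1 + 2*1.31*sqrt(1 + 1.3^2) = 12.397 m.
R = A/P = 12.842 / 12.397 = 1.0359 m.

1.0359


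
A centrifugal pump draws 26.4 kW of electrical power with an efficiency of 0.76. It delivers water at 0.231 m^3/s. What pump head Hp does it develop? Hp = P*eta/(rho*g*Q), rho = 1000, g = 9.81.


Pump head formula: Hp = P * eta / (rho * g * Q).
Numerator: P * eta = 26.4 * 1000 * 0.76 = 20064.0 W.
Denominator: rho * g * Q = 1000 * 9.81 * 0.231 = 2266.11.
Hp = 20064.0 / 2266.11 = 8.85 m.

8.85


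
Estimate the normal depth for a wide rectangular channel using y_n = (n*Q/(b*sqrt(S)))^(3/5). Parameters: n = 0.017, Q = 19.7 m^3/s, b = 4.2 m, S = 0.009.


We use the wide-channel approximation y_n = (n*Q/(b*sqrt(S)))^(3/5).
sqrt(S) = sqrt(0.009) = 0.094868.
Numerator: n*Q = 0.017 * 19.7 = 0.3349.
Denominator: b*sqrt(S) = 4.2 * 0.094868 = 0.398446.
arg = 0.8405.
y_n = 0.8405^(3/5) = 0.901 m.

0.901


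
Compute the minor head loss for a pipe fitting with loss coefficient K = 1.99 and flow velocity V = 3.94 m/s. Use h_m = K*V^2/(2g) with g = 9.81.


Minor loss formula: h_m = K * V^2/(2g).
V^2 = 3.94^2 = 15.5236.
V^2/(2g) = 15.5236 / 19.62 = 0.7912 m.
h_m = 1.99 * 0.7912 = 1.5745 m.

1.5745


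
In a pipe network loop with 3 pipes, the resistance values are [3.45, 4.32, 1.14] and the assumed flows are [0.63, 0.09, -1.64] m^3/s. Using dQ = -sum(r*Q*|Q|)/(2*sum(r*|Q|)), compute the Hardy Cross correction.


Numerator terms (r*Q*|Q|): 3.45*0.63*|0.63| = 1.3693; 4.32*0.09*|0.09| = 0.035; 1.14*-1.64*|-1.64| = -3.0661.
Sum of numerator = -1.6618.
Denominator terms (r*|Q|): 3.45*|0.63| = 2.1735; 4.32*|0.09| = 0.3888; 1.14*|-1.64| = 1.8696.
2 * sum of denominator = 2 * 4.4319 = 8.8638.
dQ = --1.6618 / 8.8638 = 0.1875 m^3/s.

0.1875


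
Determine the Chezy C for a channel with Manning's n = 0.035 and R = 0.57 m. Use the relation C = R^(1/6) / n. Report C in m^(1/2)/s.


The Chezy coefficient relates to Manning's n through C = R^(1/6) / n.
R^(1/6) = 0.57^(1/6) = 0.910568.
C = 0.910568 / 0.035 = 26.02 m^(1/2)/s.

26.02


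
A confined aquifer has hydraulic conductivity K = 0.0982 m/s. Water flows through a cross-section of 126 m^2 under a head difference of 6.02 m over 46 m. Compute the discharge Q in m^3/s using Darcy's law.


Darcy's law: Q = K * A * i, where i = dh/L.
Hydraulic gradient i = 6.02 / 46 = 0.13087.
Q = 0.0982 * 126 * 0.13087
  = 1.6193 m^3/s.

1.6193


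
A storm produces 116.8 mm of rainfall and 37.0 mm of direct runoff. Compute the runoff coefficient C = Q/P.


The runoff coefficient C = runoff depth / rainfall depth.
C = 37.0 / 116.8
  = 0.3168.

0.3168


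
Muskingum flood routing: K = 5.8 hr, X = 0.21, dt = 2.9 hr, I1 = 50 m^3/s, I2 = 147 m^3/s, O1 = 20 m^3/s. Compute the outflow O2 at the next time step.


Muskingum coefficients:
denom = 2*K*(1-X) + dt = 2*5.8*(1-0.21) + 2.9 = 12.064.
C0 = (dt - 2*K*X)/denom = (2.9 - 2*5.8*0.21)/12.064 = 0.0385.
C1 = (dt + 2*K*X)/denom = (2.9 + 2*5.8*0.21)/12.064 = 0.4423.
C2 = (2*K*(1-X) - dt)/denom = 0.5192.
O2 = C0*I2 + C1*I1 + C2*O1
   = 0.0385*147 + 0.4423*50 + 0.5192*20
   = 38.15 m^3/s.

38.15


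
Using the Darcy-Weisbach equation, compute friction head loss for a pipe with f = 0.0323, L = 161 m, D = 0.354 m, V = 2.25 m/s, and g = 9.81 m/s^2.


Darcy-Weisbach equation: h_f = f * (L/D) * V^2/(2g).
f * L/D = 0.0323 * 161/0.354 = 14.6901.
V^2/(2g) = 2.25^2 / (2*9.81) = 5.0625 / 19.62 = 0.258 m.
h_f = 14.6901 * 0.258 = 3.79 m.

3.79


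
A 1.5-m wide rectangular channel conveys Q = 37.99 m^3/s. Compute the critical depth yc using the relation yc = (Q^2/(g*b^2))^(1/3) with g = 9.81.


Using yc = (Q^2 / (g * b^2))^(1/3):
Q^2 = 37.99^2 = 1443.24.
g * b^2 = 9.81 * 1.5^2 = 9.81 * 2.25 = 22.07.
Q^2 / (g*b^2) = 1443.24 / 22.07 = 65.3937.
yc = 65.3937^(1/3) = 4.0287 m.

4.0287


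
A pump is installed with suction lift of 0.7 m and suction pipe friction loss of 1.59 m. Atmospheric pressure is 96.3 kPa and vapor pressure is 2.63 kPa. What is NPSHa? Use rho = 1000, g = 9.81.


NPSHa = p_atm/(rho*g) - z_s - hf_s - p_vap/(rho*g).
p_atm/(rho*g) = 96.3*1000 / (1000*9.81) = 9.817 m.
p_vap/(rho*g) = 2.63*1000 / (1000*9.81) = 0.268 m.
NPSHa = 9.817 - 0.7 - 1.59 - 0.268
      = 7.26 m.

7.26


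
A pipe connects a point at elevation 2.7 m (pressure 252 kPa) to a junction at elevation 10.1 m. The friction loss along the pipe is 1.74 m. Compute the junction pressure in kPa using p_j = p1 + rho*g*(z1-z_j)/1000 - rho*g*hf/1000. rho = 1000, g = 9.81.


Junction pressure: p_j = p1 + rho*g*(z1 - z_j)/1000 - rho*g*hf/1000.
Elevation term = 1000*9.81*(2.7 - 10.1)/1000 = -72.594 kPa.
Friction term = 1000*9.81*1.74/1000 = 17.069 kPa.
p_j = 252 + -72.594 - 17.069 = 162.34 kPa.

162.34


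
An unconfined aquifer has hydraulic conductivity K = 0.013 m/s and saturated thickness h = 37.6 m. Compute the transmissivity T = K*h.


Transmissivity is defined as T = K * h.
T = 0.013 * 37.6
  = 0.4888 m^2/s.

0.4888


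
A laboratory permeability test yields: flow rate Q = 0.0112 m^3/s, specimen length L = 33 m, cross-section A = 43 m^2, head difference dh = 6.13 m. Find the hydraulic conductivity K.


From K = Q*L / (A*dh):
Numerator: Q*L = 0.0112 * 33 = 0.3696.
Denominator: A*dh = 43 * 6.13 = 263.59.
K = 0.3696 / 263.59 = 0.001402 m/s.

0.001402


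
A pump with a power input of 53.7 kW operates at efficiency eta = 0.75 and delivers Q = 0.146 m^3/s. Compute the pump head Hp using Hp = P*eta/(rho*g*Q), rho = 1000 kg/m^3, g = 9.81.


Pump head formula: Hp = P * eta / (rho * g * Q).
Numerator: P * eta = 53.7 * 1000 * 0.75 = 40275.0 W.
Denominator: rho * g * Q = 1000 * 9.81 * 0.146 = 1432.26.
Hp = 40275.0 / 1432.26 = 28.12 m.

28.12


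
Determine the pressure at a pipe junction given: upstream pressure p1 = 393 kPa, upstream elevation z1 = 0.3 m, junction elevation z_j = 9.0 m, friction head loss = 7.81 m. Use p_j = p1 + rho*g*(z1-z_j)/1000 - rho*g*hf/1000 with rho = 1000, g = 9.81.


Junction pressure: p_j = p1 + rho*g*(z1 - z_j)/1000 - rho*g*hf/1000.
Elevation term = 1000*9.81*(0.3 - 9.0)/1000 = -85.347 kPa.
Friction term = 1000*9.81*7.81/1000 = 76.616 kPa.
p_j = 393 + -85.347 - 76.616 = 231.04 kPa.

231.04


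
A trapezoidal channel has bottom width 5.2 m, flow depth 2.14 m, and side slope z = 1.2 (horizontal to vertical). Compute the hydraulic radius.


For a trapezoidal section with side slope z:
A = (b + z*y)*y = (5.2 + 1.2*2.14)*2.14 = 16.624 m^2.
P = b + 2*y*sqrt(1 + z^2) = 5.2 + 2*2.14*sqrt(1 + 1.2^2) = 11.886 m.
R = A/P = 16.624 / 11.886 = 1.3986 m.

1.3986


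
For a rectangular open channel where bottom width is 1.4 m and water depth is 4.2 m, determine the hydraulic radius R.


For a rectangular section:
Flow area A = b * y = 1.4 * 4.2 = 5.88 m^2.
Wetted perimeter P = b + 2y = 1.4 + 2*4.2 = 9.8 m.
Hydraulic radius R = A/P = 5.88 / 9.8 = 0.6 m.

0.6


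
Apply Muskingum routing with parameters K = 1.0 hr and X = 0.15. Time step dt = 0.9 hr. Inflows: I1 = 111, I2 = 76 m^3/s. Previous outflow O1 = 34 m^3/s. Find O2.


Muskingum coefficients:
denom = 2*K*(1-X) + dt = 2*1.0*(1-0.15) + 0.9 = 2.6.
C0 = (dt - 2*K*X)/denom = (0.9 - 2*1.0*0.15)/2.6 = 0.2308.
C1 = (dt + 2*K*X)/denom = (0.9 + 2*1.0*0.15)/2.6 = 0.4615.
C2 = (2*K*(1-X) - dt)/denom = 0.3077.
O2 = C0*I2 + C1*I1 + C2*O1
   = 0.2308*76 + 0.4615*111 + 0.3077*34
   = 79.23 m^3/s.

79.23


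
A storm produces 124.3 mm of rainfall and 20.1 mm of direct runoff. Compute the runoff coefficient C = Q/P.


The runoff coefficient C = runoff depth / rainfall depth.
C = 20.1 / 124.3
  = 0.1617.

0.1617


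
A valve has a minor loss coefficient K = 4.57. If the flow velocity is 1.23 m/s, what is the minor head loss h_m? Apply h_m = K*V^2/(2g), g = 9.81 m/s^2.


Minor loss formula: h_m = K * V^2/(2g).
V^2 = 1.23^2 = 1.5129.
V^2/(2g) = 1.5129 / 19.62 = 0.0771 m.
h_m = 4.57 * 0.0771 = 0.3524 m.

0.3524


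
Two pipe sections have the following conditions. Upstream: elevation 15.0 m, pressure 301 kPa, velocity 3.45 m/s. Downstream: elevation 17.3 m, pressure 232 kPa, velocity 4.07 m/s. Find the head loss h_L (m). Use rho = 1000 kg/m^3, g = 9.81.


Total head at each section: H = z + p/(rho*g) + V^2/(2g).
H1 = 15.0 + 301*1000/(1000*9.81) + 3.45^2/(2*9.81)
   = 15.0 + 30.683 + 0.6067
   = 46.29 m.
H2 = 17.3 + 232*1000/(1000*9.81) + 4.07^2/(2*9.81)
   = 17.3 + 23.649 + 0.8443
   = 41.794 m.
h_L = H1 - H2 = 46.29 - 41.794 = 4.496 m.

4.496


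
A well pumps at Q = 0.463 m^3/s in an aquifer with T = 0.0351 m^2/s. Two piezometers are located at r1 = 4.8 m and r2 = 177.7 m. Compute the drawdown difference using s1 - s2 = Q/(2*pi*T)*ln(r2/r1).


Thiem equation: s1 - s2 = Q/(2*pi*T) * ln(r2/r1).
ln(r2/r1) = ln(177.7/4.8) = 3.6115.
Q/(2*pi*T) = 0.463 / (2*pi*0.0351) = 0.463 / 0.2205 = 2.0994.
s1 - s2 = 2.0994 * 3.6115 = 7.5819 m.

7.5819


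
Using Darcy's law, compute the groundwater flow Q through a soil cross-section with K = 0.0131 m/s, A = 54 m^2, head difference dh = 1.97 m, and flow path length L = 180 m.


Darcy's law: Q = K * A * i, where i = dh/L.
Hydraulic gradient i = 1.97 / 180 = 0.010944.
Q = 0.0131 * 54 * 0.010944
  = 0.0077 m^3/s.

0.0077


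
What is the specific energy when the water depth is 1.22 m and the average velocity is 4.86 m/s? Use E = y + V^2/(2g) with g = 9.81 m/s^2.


Specific energy E = y + V^2/(2g).
Velocity head = V^2/(2g) = 4.86^2 / (2*9.81) = 23.6196 / 19.62 = 1.2039 m.
E = 1.22 + 1.2039 = 2.4239 m.

2.4239


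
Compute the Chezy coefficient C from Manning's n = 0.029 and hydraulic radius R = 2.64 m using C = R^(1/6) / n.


The Chezy coefficient relates to Manning's n through C = R^(1/6) / n.
R^(1/6) = 2.64^(1/6) = 1.175621.
C = 1.175621 / 0.029 = 40.54 m^(1/2)/s.

40.54


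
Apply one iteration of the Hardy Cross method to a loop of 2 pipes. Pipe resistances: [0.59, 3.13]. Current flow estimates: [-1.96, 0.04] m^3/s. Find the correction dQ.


Numerator terms (r*Q*|Q|): 0.59*-1.96*|-1.96| = -2.2665; 3.13*0.04*|0.04| = 0.005.
Sum of numerator = -2.2615.
Denominator terms (r*|Q|): 0.59*|-1.96| = 1.1564; 3.13*|0.04| = 0.1252.
2 * sum of denominator = 2 * 1.2816 = 2.5632.
dQ = --2.2615 / 2.5632 = 0.8823 m^3/s.

0.8823


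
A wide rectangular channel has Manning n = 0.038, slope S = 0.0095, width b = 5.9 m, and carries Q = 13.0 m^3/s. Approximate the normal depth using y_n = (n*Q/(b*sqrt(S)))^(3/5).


We use the wide-channel approximation y_n = (n*Q/(b*sqrt(S)))^(3/5).
sqrt(S) = sqrt(0.0095) = 0.097468.
Numerator: n*Q = 0.038 * 13.0 = 0.494.
Denominator: b*sqrt(S) = 5.9 * 0.097468 = 0.575061.
arg = 0.859.
y_n = 0.859^(3/5) = 0.9129 m.

0.9129


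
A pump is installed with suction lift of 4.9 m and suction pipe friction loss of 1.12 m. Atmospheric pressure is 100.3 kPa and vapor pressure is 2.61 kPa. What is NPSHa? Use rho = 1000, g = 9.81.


NPSHa = p_atm/(rho*g) - z_s - hf_s - p_vap/(rho*g).
p_atm/(rho*g) = 100.3*1000 / (1000*9.81) = 10.224 m.
p_vap/(rho*g) = 2.61*1000 / (1000*9.81) = 0.266 m.
NPSHa = 10.224 - 4.9 - 1.12 - 0.266
      = 3.94 m.

3.94


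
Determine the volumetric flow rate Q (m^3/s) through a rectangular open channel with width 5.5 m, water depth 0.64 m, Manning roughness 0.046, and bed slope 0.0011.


For a rectangular channel, the cross-sectional area A = b * y = 5.5 * 0.64 = 3.52 m^2.
The wetted perimeter P = b + 2y = 5.5 + 2*0.64 = 6.78 m.
Hydraulic radius R = A/P = 3.52/6.78 = 0.5192 m.
Velocity V = (1/n)*R^(2/3)*S^(1/2) = (1/0.046)*0.5192^(2/3)*0.0011^(1/2) = 0.4657 m/s.
Discharge Q = A * V = 3.52 * 0.4657 = 1.639 m^3/s.

1.639


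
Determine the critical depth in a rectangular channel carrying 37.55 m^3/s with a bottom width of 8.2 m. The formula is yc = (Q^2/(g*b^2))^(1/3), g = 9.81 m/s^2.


Using yc = (Q^2 / (g * b^2))^(1/3):
Q^2 = 37.55^2 = 1410.0.
g * b^2 = 9.81 * 8.2^2 = 9.81 * 67.24 = 659.62.
Q^2 / (g*b^2) = 1410.0 / 659.62 = 2.1376.
yc = 2.1376^(1/3) = 1.2882 m.

1.2882


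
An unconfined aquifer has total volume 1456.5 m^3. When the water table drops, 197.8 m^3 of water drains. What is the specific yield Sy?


Specific yield Sy = Volume drained / Total volume.
Sy = 197.8 / 1456.5
   = 0.1358.

0.1358


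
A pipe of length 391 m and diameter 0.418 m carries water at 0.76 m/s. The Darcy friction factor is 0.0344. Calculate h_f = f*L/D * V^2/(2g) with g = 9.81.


Darcy-Weisbach equation: h_f = f * (L/D) * V^2/(2g).
f * L/D = 0.0344 * 391/0.418 = 32.178.
V^2/(2g) = 0.76^2 / (2*9.81) = 0.5776 / 19.62 = 0.0294 m.
h_f = 32.178 * 0.0294 = 0.947 m.

0.947


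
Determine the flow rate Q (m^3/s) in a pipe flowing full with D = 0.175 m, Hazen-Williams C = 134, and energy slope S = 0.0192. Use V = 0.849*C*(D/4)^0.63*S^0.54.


For a full circular pipe, R = D/4 = 0.175/4 = 0.0437 m.
V = 0.849 * 134 * 0.0437^0.63 * 0.0192^0.54
  = 0.849 * 134 * 0.139257 * 0.118299
  = 1.8742 m/s.
Pipe area A = pi*D^2/4 = pi*0.175^2/4 = 0.0241 m^2.
Q = A * V = 0.0241 * 1.8742 = 0.0451 m^3/s.

0.0451


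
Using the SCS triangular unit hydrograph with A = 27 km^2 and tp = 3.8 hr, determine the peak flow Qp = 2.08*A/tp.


SCS formula: Qp = 2.08 * A / tp.
Qp = 2.08 * 27 / 3.8
   = 56.16 / 3.8
   = 14.78 m^3/s per cm.

14.78


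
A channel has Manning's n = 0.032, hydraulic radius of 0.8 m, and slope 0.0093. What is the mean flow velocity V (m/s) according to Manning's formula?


Manning's equation gives V = (1/n) * R^(2/3) * S^(1/2).
First, compute R^(2/3) = 0.8^(2/3) = 0.8618.
Next, S^(1/2) = 0.0093^(1/2) = 0.096437.
Then 1/n = 1/0.032 = 31.25.
V = 31.25 * 0.8618 * 0.096437 = 2.5971 m/s.

2.5971


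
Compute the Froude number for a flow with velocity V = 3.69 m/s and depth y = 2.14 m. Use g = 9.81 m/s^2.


The Froude number is defined as Fr = V / sqrt(g*y).
g*y = 9.81 * 2.14 = 20.9934.
sqrt(g*y) = sqrt(20.9934) = 4.5819.
Fr = 3.69 / 4.5819 = 0.8054.

0.8054


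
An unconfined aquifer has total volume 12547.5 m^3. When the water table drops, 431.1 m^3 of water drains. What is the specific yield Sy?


Specific yield Sy = Volume drained / Total volume.
Sy = 431.1 / 12547.5
   = 0.0344.

0.0344


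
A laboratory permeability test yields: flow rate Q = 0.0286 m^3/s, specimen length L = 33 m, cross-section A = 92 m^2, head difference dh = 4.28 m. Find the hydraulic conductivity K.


From K = Q*L / (A*dh):
Numerator: Q*L = 0.0286 * 33 = 0.9438.
Denominator: A*dh = 92 * 4.28 = 393.76.
K = 0.9438 / 393.76 = 0.002397 m/s.

0.002397


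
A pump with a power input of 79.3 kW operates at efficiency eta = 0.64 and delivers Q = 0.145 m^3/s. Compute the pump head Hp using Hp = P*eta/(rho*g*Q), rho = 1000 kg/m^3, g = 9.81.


Pump head formula: Hp = P * eta / (rho * g * Q).
Numerator: P * eta = 79.3 * 1000 * 0.64 = 50752.0 W.
Denominator: rho * g * Q = 1000 * 9.81 * 0.145 = 1422.45.
Hp = 50752.0 / 1422.45 = 35.68 m.

35.68


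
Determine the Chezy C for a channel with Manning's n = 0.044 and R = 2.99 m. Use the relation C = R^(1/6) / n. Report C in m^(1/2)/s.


The Chezy coefficient relates to Manning's n through C = R^(1/6) / n.
R^(1/6) = 2.99^(1/6) = 1.200269.
C = 1.200269 / 0.044 = 27.28 m^(1/2)/s.

27.28


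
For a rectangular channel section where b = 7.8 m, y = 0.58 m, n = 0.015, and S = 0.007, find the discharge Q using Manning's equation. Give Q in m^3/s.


For a rectangular channel, the cross-sectional area A = b * y = 7.8 * 0.58 = 4.52 m^2.
The wetted perimeter P = b + 2y = 7.8 + 2*0.58 = 8.96 m.
Hydraulic radius R = A/P = 4.52/8.96 = 0.5049 m.
Velocity V = (1/n)*R^(2/3)*S^(1/2) = (1/0.015)*0.5049^(2/3)*0.007^(1/2) = 3.5367 m/s.
Discharge Q = A * V = 4.52 * 3.5367 = 16.0 m^3/s.

16.0


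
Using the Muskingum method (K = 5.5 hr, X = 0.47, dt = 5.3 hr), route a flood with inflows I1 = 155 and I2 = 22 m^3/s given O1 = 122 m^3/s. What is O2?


Muskingum coefficients:
denom = 2*K*(1-X) + dt = 2*5.5*(1-0.47) + 5.3 = 11.13.
C0 = (dt - 2*K*X)/denom = (5.3 - 2*5.5*0.47)/11.13 = 0.0117.
C1 = (dt + 2*K*X)/denom = (5.3 + 2*5.5*0.47)/11.13 = 0.9407.
C2 = (2*K*(1-X) - dt)/denom = 0.0476.
O2 = C0*I2 + C1*I1 + C2*O1
   = 0.0117*22 + 0.9407*155 + 0.0476*122
   = 151.88 m^3/s.

151.88


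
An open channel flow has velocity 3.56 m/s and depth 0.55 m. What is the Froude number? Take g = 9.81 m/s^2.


The Froude number is defined as Fr = V / sqrt(g*y).
g*y = 9.81 * 0.55 = 5.3955.
sqrt(g*y) = sqrt(5.3955) = 2.3228.
Fr = 3.56 / 2.3228 = 1.5326.

1.5326


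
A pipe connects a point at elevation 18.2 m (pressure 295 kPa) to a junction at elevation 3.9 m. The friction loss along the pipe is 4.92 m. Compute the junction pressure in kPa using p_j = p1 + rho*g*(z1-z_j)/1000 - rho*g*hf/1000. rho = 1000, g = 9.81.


Junction pressure: p_j = p1 + rho*g*(z1 - z_j)/1000 - rho*g*hf/1000.
Elevation term = 1000*9.81*(18.2 - 3.9)/1000 = 140.283 kPa.
Friction term = 1000*9.81*4.92/1000 = 48.265 kPa.
p_j = 295 + 140.283 - 48.265 = 387.02 kPa.

387.02


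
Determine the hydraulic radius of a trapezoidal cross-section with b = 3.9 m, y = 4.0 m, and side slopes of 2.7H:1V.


For a trapezoidal section with side slope z:
A = (b + z*y)*y = (3.9 + 2.7*4.0)*4.0 = 58.8 m^2.
P = b + 2*y*sqrt(1 + z^2) = 3.9 + 2*4.0*sqrt(1 + 2.7^2) = 26.934 m.
R = A/P = 58.8 / 26.934 = 2.1831 m.

2.1831


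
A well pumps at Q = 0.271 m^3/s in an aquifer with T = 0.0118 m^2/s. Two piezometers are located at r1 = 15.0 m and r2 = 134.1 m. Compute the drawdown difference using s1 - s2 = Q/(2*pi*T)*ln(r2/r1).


Thiem equation: s1 - s2 = Q/(2*pi*T) * ln(r2/r1).
ln(r2/r1) = ln(134.1/15.0) = 2.1905.
Q/(2*pi*T) = 0.271 / (2*pi*0.0118) = 0.271 / 0.0741 = 3.6552.
s1 - s2 = 3.6552 * 2.1905 = 8.0068 m.

8.0068


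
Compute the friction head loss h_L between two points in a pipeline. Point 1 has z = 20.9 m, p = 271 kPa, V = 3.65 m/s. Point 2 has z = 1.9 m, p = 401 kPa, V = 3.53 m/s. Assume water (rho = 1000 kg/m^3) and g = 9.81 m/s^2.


Total head at each section: H = z + p/(rho*g) + V^2/(2g).
H1 = 20.9 + 271*1000/(1000*9.81) + 3.65^2/(2*9.81)
   = 20.9 + 27.625 + 0.679
   = 49.204 m.
H2 = 1.9 + 401*1000/(1000*9.81) + 3.53^2/(2*9.81)
   = 1.9 + 40.877 + 0.6351
   = 43.412 m.
h_L = H1 - H2 = 49.204 - 43.412 = 5.792 m.

5.792


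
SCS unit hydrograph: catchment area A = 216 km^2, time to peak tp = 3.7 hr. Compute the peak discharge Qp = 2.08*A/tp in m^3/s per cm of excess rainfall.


SCS formula: Qp = 2.08 * A / tp.
Qp = 2.08 * 216 / 3.7
   = 449.28 / 3.7
   = 121.43 m^3/s per cm.

121.43


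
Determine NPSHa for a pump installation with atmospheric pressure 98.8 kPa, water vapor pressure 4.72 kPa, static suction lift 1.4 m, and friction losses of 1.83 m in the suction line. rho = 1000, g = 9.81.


NPSHa = p_atm/(rho*g) - z_s - hf_s - p_vap/(rho*g).
p_atm/(rho*g) = 98.8*1000 / (1000*9.81) = 10.071 m.
p_vap/(rho*g) = 4.72*1000 / (1000*9.81) = 0.481 m.
NPSHa = 10.071 - 1.4 - 1.83 - 0.481
      = 6.36 m.

6.36


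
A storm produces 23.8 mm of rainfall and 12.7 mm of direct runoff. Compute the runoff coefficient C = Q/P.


The runoff coefficient C = runoff depth / rainfall depth.
C = 12.7 / 23.8
  = 0.5336.

0.5336


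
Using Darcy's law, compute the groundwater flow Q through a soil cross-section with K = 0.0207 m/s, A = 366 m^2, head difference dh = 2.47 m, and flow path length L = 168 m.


Darcy's law: Q = K * A * i, where i = dh/L.
Hydraulic gradient i = 2.47 / 168 = 0.014702.
Q = 0.0207 * 366 * 0.014702
  = 0.1114 m^3/s.

0.1114


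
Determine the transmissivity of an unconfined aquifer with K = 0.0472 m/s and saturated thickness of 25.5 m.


Transmissivity is defined as T = K * h.
T = 0.0472 * 25.5
  = 1.2036 m^2/s.

1.2036


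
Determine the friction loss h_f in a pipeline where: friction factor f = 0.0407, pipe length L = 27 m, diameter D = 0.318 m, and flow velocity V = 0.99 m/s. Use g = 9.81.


Darcy-Weisbach equation: h_f = f * (L/D) * V^2/(2g).
f * L/D = 0.0407 * 27/0.318 = 3.4557.
V^2/(2g) = 0.99^2 / (2*9.81) = 0.9801 / 19.62 = 0.05 m.
h_f = 3.4557 * 0.05 = 0.173 m.

0.173


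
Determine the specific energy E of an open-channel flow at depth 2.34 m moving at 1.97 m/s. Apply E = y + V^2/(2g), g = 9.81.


Specific energy E = y + V^2/(2g).
Velocity head = V^2/(2g) = 1.97^2 / (2*9.81) = 3.8809 / 19.62 = 0.1978 m.
E = 2.34 + 0.1978 = 2.5378 m.

2.5378


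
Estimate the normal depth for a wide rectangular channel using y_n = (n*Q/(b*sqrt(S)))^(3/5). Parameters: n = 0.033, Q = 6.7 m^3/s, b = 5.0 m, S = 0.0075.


We use the wide-channel approximation y_n = (n*Q/(b*sqrt(S)))^(3/5).
sqrt(S) = sqrt(0.0075) = 0.086603.
Numerator: n*Q = 0.033 * 6.7 = 0.2211.
Denominator: b*sqrt(S) = 5.0 * 0.086603 = 0.433015.
arg = 0.5106.
y_n = 0.5106^(3/5) = 0.6681 m.

0.6681


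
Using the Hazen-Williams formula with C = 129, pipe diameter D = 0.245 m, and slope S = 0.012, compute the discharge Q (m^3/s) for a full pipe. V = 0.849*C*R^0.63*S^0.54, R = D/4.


For a full circular pipe, R = D/4 = 0.245/4 = 0.0612 m.
V = 0.849 * 129 * 0.0612^0.63 * 0.012^0.54
  = 0.849 * 129 * 0.172138 * 0.091782
  = 1.7303 m/s.
Pipe area A = pi*D^2/4 = pi*0.245^2/4 = 0.0471 m^2.
Q = A * V = 0.0471 * 1.7303 = 0.0816 m^3/s.

0.0816


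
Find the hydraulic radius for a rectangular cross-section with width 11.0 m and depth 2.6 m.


For a rectangular section:
Flow area A = b * y = 11.0 * 2.6 = 28.6 m^2.
Wetted perimeter P = b + 2y = 11.0 + 2*2.6 = 16.2 m.
Hydraulic radius R = A/P = 28.6 / 16.2 = 1.7654 m.

1.7654


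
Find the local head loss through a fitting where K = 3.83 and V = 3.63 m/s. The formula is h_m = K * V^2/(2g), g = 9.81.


Minor loss formula: h_m = K * V^2/(2g).
V^2 = 3.63^2 = 13.1769.
V^2/(2g) = 13.1769 / 19.62 = 0.6716 m.
h_m = 3.83 * 0.6716 = 2.5722 m.

2.5722


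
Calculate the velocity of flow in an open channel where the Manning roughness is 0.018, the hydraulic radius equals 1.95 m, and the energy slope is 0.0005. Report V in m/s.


Manning's equation gives V = (1/n) * R^(2/3) * S^(1/2).
First, compute R^(2/3) = 1.95^(2/3) = 1.5608.
Next, S^(1/2) = 0.0005^(1/2) = 0.022361.
Then 1/n = 1/0.018 = 55.56.
V = 55.56 * 1.5608 * 0.022361 = 1.939 m/s.

1.939


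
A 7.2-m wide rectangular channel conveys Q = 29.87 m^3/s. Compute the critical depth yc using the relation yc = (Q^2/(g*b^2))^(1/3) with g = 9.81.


Using yc = (Q^2 / (g * b^2))^(1/3):
Q^2 = 29.87^2 = 892.22.
g * b^2 = 9.81 * 7.2^2 = 9.81 * 51.84 = 508.55.
Q^2 / (g*b^2) = 892.22 / 508.55 = 1.7544.
yc = 1.7544^(1/3) = 1.2061 m.

1.2061


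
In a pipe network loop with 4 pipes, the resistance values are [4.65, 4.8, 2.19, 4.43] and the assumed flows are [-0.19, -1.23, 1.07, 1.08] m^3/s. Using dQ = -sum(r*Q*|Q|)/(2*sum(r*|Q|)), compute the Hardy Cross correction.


Numerator terms (r*Q*|Q|): 4.65*-0.19*|-0.19| = -0.1679; 4.8*-1.23*|-1.23| = -7.2619; 2.19*1.07*|1.07| = 2.5073; 4.43*1.08*|1.08| = 5.1672.
Sum of numerator = 0.2447.
Denominator terms (r*|Q|): 4.65*|-0.19| = 0.8835; 4.8*|-1.23| = 5.904; 2.19*|1.07| = 2.3433; 4.43*|1.08| = 4.7844.
2 * sum of denominator = 2 * 13.9152 = 27.8304.
dQ = -0.2447 / 27.8304 = -0.0088 m^3/s.

-0.0088


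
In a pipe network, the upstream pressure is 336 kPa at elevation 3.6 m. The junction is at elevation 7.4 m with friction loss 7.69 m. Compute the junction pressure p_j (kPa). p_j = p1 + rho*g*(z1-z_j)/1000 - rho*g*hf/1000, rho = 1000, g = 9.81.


Junction pressure: p_j = p1 + rho*g*(z1 - z_j)/1000 - rho*g*hf/1000.
Elevation term = 1000*9.81*(3.6 - 7.4)/1000 = -37.278 kPa.
Friction term = 1000*9.81*7.69/1000 = 75.439 kPa.
p_j = 336 + -37.278 - 75.439 = 223.28 kPa.

223.28


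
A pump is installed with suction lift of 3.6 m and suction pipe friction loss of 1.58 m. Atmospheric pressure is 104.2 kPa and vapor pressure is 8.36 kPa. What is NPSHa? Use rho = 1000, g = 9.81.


NPSHa = p_atm/(rho*g) - z_s - hf_s - p_vap/(rho*g).
p_atm/(rho*g) = 104.2*1000 / (1000*9.81) = 10.622 m.
p_vap/(rho*g) = 8.36*1000 / (1000*9.81) = 0.852 m.
NPSHa = 10.622 - 3.6 - 1.58 - 0.852
      = 4.59 m.

4.59


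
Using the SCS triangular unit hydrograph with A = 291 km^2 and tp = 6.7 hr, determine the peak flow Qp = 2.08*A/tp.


SCS formula: Qp = 2.08 * A / tp.
Qp = 2.08 * 291 / 6.7
   = 605.28 / 6.7
   = 90.34 m^3/s per cm.

90.34


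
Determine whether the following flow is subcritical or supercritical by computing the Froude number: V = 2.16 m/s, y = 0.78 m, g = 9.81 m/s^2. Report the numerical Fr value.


The Froude number is defined as Fr = V / sqrt(g*y).
g*y = 9.81 * 0.78 = 7.6518.
sqrt(g*y) = sqrt(7.6518) = 2.7662.
Fr = 2.16 / 2.7662 = 0.7809.
Since Fr < 1, the flow is subcritical.

0.7809


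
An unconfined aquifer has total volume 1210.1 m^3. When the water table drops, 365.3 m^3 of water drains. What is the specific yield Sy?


Specific yield Sy = Volume drained / Total volume.
Sy = 365.3 / 1210.1
   = 0.3019.

0.3019


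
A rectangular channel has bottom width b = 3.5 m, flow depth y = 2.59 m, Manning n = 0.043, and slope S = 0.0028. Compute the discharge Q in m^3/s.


For a rectangular channel, the cross-sectional area A = b * y = 3.5 * 2.59 = 9.06 m^2.
The wetted perimeter P = b + 2y = 3.5 + 2*2.59 = 8.68 m.
Hydraulic radius R = A/P = 9.06/8.68 = 1.0444 m.
Velocity V = (1/n)*R^(2/3)*S^(1/2) = (1/0.043)*1.0444^(2/3)*0.0028^(1/2) = 1.2667 m/s.
Discharge Q = A * V = 9.06 * 1.2667 = 11.483 m^3/s.

11.483


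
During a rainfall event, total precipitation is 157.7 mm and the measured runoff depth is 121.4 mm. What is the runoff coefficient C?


The runoff coefficient C = runoff depth / rainfall depth.
C = 121.4 / 157.7
  = 0.7698.

0.7698


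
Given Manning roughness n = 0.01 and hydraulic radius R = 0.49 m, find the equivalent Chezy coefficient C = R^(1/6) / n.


The Chezy coefficient relates to Manning's n through C = R^(1/6) / n.
R^(1/6) = 0.49^(1/6) = 0.887904.
C = 0.887904 / 0.01 = 88.79 m^(1/2)/s.

88.79


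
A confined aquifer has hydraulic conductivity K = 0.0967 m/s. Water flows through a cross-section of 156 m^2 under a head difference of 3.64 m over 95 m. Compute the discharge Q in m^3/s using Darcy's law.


Darcy's law: Q = K * A * i, where i = dh/L.
Hydraulic gradient i = 3.64 / 95 = 0.038316.
Q = 0.0967 * 156 * 0.038316
  = 0.578 m^3/s.

0.578


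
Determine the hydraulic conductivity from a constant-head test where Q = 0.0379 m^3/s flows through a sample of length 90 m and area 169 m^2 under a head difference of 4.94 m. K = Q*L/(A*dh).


From K = Q*L / (A*dh):
Numerator: Q*L = 0.0379 * 90 = 3.411.
Denominator: A*dh = 169 * 4.94 = 834.86.
K = 3.411 / 834.86 = 0.004086 m/s.

0.004086


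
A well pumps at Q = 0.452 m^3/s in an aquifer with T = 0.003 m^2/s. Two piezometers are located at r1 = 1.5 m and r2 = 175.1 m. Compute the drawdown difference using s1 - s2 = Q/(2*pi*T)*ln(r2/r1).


Thiem equation: s1 - s2 = Q/(2*pi*T) * ln(r2/r1).
ln(r2/r1) = ln(175.1/1.5) = 4.7599.
Q/(2*pi*T) = 0.452 / (2*pi*0.003) = 0.452 / 0.0188 = 23.9793.
s1 - s2 = 23.9793 * 4.7599 = 114.1391 m.

114.1391


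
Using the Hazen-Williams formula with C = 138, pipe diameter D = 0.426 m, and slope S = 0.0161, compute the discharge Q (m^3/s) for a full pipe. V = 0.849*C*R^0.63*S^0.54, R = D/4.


For a full circular pipe, R = D/4 = 0.426/4 = 0.1065 m.
V = 0.849 * 138 * 0.1065^0.63 * 0.0161^0.54
  = 0.849 * 138 * 0.24391 * 0.107569
  = 3.074 m/s.
Pipe area A = pi*D^2/4 = pi*0.426^2/4 = 0.1425 m^2.
Q = A * V = 0.1425 * 3.074 = 0.4381 m^3/s.

0.4381


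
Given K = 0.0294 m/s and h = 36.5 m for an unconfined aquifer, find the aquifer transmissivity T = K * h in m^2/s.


Transmissivity is defined as T = K * h.
T = 0.0294 * 36.5
  = 1.0731 m^2/s.

1.0731


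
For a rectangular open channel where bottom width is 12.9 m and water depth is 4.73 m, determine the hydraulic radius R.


For a rectangular section:
Flow area A = b * y = 12.9 * 4.73 = 61.02 m^2.
Wetted perimeter P = b + 2y = 12.9 + 2*4.73 = 22.36 m.
Hydraulic radius R = A/P = 61.02 / 22.36 = 2.7288 m.

2.7288


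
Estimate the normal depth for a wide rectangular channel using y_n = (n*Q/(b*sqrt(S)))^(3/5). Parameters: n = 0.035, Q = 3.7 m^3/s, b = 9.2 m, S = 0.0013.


We use the wide-channel approximation y_n = (n*Q/(b*sqrt(S)))^(3/5).
sqrt(S) = sqrt(0.0013) = 0.036056.
Numerator: n*Q = 0.035 * 3.7 = 0.1295.
Denominator: b*sqrt(S) = 9.2 * 0.036056 = 0.331715.
arg = 0.3904.
y_n = 0.3904^(3/5) = 0.5687 m.

0.5687


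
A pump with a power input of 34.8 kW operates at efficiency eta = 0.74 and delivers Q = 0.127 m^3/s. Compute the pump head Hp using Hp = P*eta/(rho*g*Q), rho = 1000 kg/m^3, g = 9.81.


Pump head formula: Hp = P * eta / (rho * g * Q).
Numerator: P * eta = 34.8 * 1000 * 0.74 = 25752.0 W.
Denominator: rho * g * Q = 1000 * 9.81 * 0.127 = 1245.87.
Hp = 25752.0 / 1245.87 = 20.67 m.

20.67


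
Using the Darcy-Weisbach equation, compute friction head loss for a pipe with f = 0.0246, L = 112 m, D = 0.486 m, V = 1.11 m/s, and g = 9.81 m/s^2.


Darcy-Weisbach equation: h_f = f * (L/D) * V^2/(2g).
f * L/D = 0.0246 * 112/0.486 = 5.6691.
V^2/(2g) = 1.11^2 / (2*9.81) = 1.2321 / 19.62 = 0.0628 m.
h_f = 5.6691 * 0.0628 = 0.356 m.

0.356


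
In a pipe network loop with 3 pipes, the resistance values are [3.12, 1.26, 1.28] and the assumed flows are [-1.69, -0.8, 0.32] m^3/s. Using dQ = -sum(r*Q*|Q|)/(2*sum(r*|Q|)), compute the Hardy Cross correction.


Numerator terms (r*Q*|Q|): 3.12*-1.69*|-1.69| = -8.911; 1.26*-0.8*|-0.8| = -0.8064; 1.28*0.32*|0.32| = 0.1311.
Sum of numerator = -9.5864.
Denominator terms (r*|Q|): 3.12*|-1.69| = 5.2728; 1.26*|-0.8| = 1.008; 1.28*|0.32| = 0.4096.
2 * sum of denominator = 2 * 6.6904 = 13.3808.
dQ = --9.5864 / 13.3808 = 0.7164 m^3/s.

0.7164


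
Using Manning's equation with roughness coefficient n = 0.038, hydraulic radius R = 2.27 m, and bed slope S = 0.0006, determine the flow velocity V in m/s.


Manning's equation gives V = (1/n) * R^(2/3) * S^(1/2).
First, compute R^(2/3) = 2.27^(2/3) = 1.7272.
Next, S^(1/2) = 0.0006^(1/2) = 0.024495.
Then 1/n = 1/0.038 = 26.32.
V = 26.32 * 1.7272 * 0.024495 = 1.1134 m/s.

1.1134


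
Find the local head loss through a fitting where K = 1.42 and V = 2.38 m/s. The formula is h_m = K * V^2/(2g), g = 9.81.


Minor loss formula: h_m = K * V^2/(2g).
V^2 = 2.38^2 = 5.6644.
V^2/(2g) = 5.6644 / 19.62 = 0.2887 m.
h_m = 1.42 * 0.2887 = 0.41 m.

0.41


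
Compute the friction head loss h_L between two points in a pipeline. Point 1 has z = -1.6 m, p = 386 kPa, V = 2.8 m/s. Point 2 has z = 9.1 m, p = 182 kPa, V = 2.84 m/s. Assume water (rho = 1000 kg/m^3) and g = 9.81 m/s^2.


Total head at each section: H = z + p/(rho*g) + V^2/(2g).
H1 = -1.6 + 386*1000/(1000*9.81) + 2.8^2/(2*9.81)
   = -1.6 + 39.348 + 0.3996
   = 38.147 m.
H2 = 9.1 + 182*1000/(1000*9.81) + 2.84^2/(2*9.81)
   = 9.1 + 18.552 + 0.4111
   = 28.064 m.
h_L = H1 - H2 = 38.147 - 28.064 = 10.084 m.

10.084


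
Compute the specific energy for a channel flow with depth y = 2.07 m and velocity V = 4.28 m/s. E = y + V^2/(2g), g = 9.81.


Specific energy E = y + V^2/(2g).
Velocity head = V^2/(2g) = 4.28^2 / (2*9.81) = 18.3184 / 19.62 = 0.9337 m.
E = 2.07 + 0.9337 = 3.0037 m.

3.0037


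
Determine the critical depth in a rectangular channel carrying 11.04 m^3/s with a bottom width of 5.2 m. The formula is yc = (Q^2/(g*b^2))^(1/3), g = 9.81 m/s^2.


Using yc = (Q^2 / (g * b^2))^(1/3):
Q^2 = 11.04^2 = 121.88.
g * b^2 = 9.81 * 5.2^2 = 9.81 * 27.04 = 265.26.
Q^2 / (g*b^2) = 121.88 / 265.26 = 0.4595.
yc = 0.4595^(1/3) = 0.7717 m.

0.7717


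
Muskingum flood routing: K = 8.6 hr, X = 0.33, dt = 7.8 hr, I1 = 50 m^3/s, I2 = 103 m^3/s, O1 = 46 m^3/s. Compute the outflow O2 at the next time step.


Muskingum coefficients:
denom = 2*K*(1-X) + dt = 2*8.6*(1-0.33) + 7.8 = 19.324.
C0 = (dt - 2*K*X)/denom = (7.8 - 2*8.6*0.33)/19.324 = 0.1099.
C1 = (dt + 2*K*X)/denom = (7.8 + 2*8.6*0.33)/19.324 = 0.6974.
C2 = (2*K*(1-X) - dt)/denom = 0.1927.
O2 = C0*I2 + C1*I1 + C2*O1
   = 0.1099*103 + 0.6974*50 + 0.1927*46
   = 55.05 m^3/s.

55.05


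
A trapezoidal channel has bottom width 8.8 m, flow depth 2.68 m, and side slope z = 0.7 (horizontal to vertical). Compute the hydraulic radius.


For a trapezoidal section with side slope z:
A = (b + z*y)*y = (8.8 + 0.7*2.68)*2.68 = 28.612 m^2.
P = b + 2*y*sqrt(1 + z^2) = 8.8 + 2*2.68*sqrt(1 + 0.7^2) = 15.343 m.
R = A/P = 28.612 / 15.343 = 1.8648 m.

1.8648


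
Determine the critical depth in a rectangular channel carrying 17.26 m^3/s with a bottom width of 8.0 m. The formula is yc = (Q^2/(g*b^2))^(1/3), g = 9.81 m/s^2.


Using yc = (Q^2 / (g * b^2))^(1/3):
Q^2 = 17.26^2 = 297.91.
g * b^2 = 9.81 * 8.0^2 = 9.81 * 64.0 = 627.84.
Q^2 / (g*b^2) = 297.91 / 627.84 = 0.4745.
yc = 0.4745^(1/3) = 0.78 m.

0.78


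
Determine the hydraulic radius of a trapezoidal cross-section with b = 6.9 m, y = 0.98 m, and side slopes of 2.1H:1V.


For a trapezoidal section with side slope z:
A = (b + z*y)*y = (6.9 + 2.1*0.98)*0.98 = 8.779 m^2.
P = b + 2*y*sqrt(1 + z^2) = 6.9 + 2*0.98*sqrt(1 + 2.1^2) = 11.459 m.
R = A/P = 8.779 / 11.459 = 0.7661 m.

0.7661


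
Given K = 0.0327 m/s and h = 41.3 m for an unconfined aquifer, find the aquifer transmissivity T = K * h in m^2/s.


Transmissivity is defined as T = K * h.
T = 0.0327 * 41.3
  = 1.3505 m^2/s.

1.3505


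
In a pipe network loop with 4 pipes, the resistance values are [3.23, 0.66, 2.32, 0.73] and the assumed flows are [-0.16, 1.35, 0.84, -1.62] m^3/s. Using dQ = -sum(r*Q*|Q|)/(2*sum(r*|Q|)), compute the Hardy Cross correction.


Numerator terms (r*Q*|Q|): 3.23*-0.16*|-0.16| = -0.0827; 0.66*1.35*|1.35| = 1.2029; 2.32*0.84*|0.84| = 1.637; 0.73*-1.62*|-1.62| = -1.9158.
Sum of numerator = 0.8413.
Denominator terms (r*|Q|): 3.23*|-0.16| = 0.5168; 0.66*|1.35| = 0.891; 2.32*|0.84| = 1.9488; 0.73*|-1.62| = 1.1826.
2 * sum of denominator = 2 * 4.5392 = 9.0784.
dQ = -0.8413 / 9.0784 = -0.0927 m^3/s.

-0.0927
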